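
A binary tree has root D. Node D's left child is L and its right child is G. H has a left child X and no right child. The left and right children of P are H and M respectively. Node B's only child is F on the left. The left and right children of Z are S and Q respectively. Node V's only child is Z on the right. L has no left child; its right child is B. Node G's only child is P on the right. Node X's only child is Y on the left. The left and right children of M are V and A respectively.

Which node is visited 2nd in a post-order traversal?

B

Post-order visits the left subtree, then the right subtree, then the node.
At D: go left to L.
  At L: no left child.
  At L: go right to B.
    At B: go left to F.
      F is a leaf — visit F.
    At B: no right child.
    Visit B.
  Visit L.
At D: go right to G.
  At G: no left child.
  At G: go right to P.
    At P: go left to H.
      At H: go left to X.
        At X: go left to Y.
          Y is a leaf — visit Y.
        At X: no right child.
        Visit X.
      At H: no right child.
      Visit H.
    At P: go right to M.
      At M: go left to V.
        At V: no left child.
        At V: go right to Z.
          At Z: go left to S.
            S is a leaf — visit S.
          At Z: go right to Q.
            Q is a leaf — visit Q.
          Visit Z.
        Visit V.
      At M: go right to A.
        A is a leaf — visit A.
      Visit M.
    Visit P.
  Visit G.
Visit D.
Full post-order sequence: F, B, L, Y, X, H, S, Q, Z, V, A, M, P, G, D.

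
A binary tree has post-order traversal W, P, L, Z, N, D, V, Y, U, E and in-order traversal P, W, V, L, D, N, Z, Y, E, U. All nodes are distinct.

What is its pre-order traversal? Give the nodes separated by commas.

E, Y, V, P, W, D, L, N, Z, U

The last element of post-order is the root; it splits in-order into left and right subtrees.
Root E: left subtree has 8 nodes {P, W, V, L, D, N, Z, Y}, right has 1 {U}.
  Root Y: left subtree has 7 nodes {P, W, V, L, D, N, Z}, right has 0 { }.
    Root V: left subtree has 2 nodes {P, W}, right has 4 {L, D, N, Z}.
      Root P: left subtree has 0 nodes { }, right has 1 {W}.
      Root D: left subtree has 1 node {L}, right has 2 {N, Z}.
        Root N: left subtree has 0 nodes { }, right has 1 {Z}.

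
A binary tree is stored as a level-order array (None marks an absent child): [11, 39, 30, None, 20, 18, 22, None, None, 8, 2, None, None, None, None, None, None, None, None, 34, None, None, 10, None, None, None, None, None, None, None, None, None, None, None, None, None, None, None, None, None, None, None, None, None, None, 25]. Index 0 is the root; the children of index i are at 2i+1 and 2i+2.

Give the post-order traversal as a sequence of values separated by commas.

34, 8, 25, 10, 2, 20, 39, 18, 22, 30, 11

Post-order visits the left subtree, then the right subtree, then the node.
At 11: go left to 39.
  At 39: no left child.
  At 39: go right to 20.
    At 20: go left to 8.
      At 8: go left to 34.
        34 is a leaf — visit 34.
      At 8: no right child.
      Visit 8.
    At 20: go right to 2.
      At 2: no left child.
      At 2: go right to 10.
        At 10: go left to 25.
          25 is a leaf — visit 25.
        At 10: no right child.
        Visit 10.
      Visit 2.
    Visit 20.
  Visit 39.
At 11: go right to 30.
  At 30: go left to 18.
    18 is a leaf — visit 18.
  At 30: go right to 22.
    22 is a leaf — visit 22.
  Visit 30.
Visit 11.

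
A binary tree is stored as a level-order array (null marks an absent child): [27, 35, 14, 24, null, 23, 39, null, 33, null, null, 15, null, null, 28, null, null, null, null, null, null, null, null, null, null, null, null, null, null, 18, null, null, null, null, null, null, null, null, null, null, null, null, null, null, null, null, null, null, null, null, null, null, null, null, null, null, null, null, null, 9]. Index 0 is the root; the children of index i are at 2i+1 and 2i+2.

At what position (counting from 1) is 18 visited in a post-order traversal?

Post-order visits the left subtree, then the right subtree, then the node.
At 27: go left to 35.
  At 35: go left to 24.
    At 24: no left child.
    At 24: go right to 33.
      33 is a leaf — visit 33.
    Visit 24.
  At 35: no right child.
  Visit 35.
At 27: go right to 14.
  At 14: go left to 23.
    At 23: go left to 15.
      15 is a leaf — visit 15.
    At 23: no right child.
    Visit 23.
  At 14: go right to 39.
    At 39: no left child.
    At 39: go right to 28.
      At 28: go left to 18.
        At 18: go left to 9.
          9 is a leaf — visit 9.
        At 18: no right child.
        Visit 18.
      At 28: no right child.
      Visit 28.
    Visit 39.
  Visit 14.
Visit 27.
Full post-order sequence: 33, 24, 35, 15, 23, 9, 18, 28, 39, 14, 27.

7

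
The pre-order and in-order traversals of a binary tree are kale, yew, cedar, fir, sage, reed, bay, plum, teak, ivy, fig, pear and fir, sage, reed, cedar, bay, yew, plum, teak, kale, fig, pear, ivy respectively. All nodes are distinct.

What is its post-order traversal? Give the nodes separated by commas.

The first element of pre-order is the root; it splits in-order into left and right subtrees.
Root kale: left subtree has 8 nodes {fir, sage, reed, cedar, bay, yew, plum, teak}, right has 3 {fig, pear, ivy}.
  Root yew: left subtree has 5 nodes {fir, sage, reed, cedar, bay}, right has 2 {plum, teak}.
    Root cedar: left subtree has 3 nodes {fir, sage, reed}, right has 1 {bay}.
      Root fir: left subtree has 0 nodes { }, right has 2 {sage, reed}.
        Root sage: left subtree has 0 nodes { }, right has 1 {reed}.
    Root plum: left subtree has 0 nodes { }, right has 1 {teak}.
  Root ivy: left subtree has 2 nodes {fig, pear}, right has 0 { }.
    Root fig: left subtree has 0 nodes { }, right has 1 {pear}.

reed, sage, fir, bay, cedar, teak, plum, yew, pear, fig, ivy, kale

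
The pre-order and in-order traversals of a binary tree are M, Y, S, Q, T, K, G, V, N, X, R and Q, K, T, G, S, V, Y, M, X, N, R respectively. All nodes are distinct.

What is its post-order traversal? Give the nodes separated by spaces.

The first element of pre-order is the root; it splits in-order into left and right subtrees.
Root M: left subtree has 7 nodes {Q, K, T, G, S, V, Y}, right has 3 {X, N, R}.
  Root Y: left subtree has 6 nodes {Q, K, T, G, S, V}, right has 0 { }.
    Root S: left subtree has 4 nodes {Q, K, T, G}, right has 1 {V}.
      Root Q: left subtree has 0 nodes { }, right has 3 {K, T, G}.
        Root T: left subtree has 1 node {K}, right has 1 {G}.
  Root N: left subtree has 1 node {X}, right has 1 {R}.

K G T Q V S Y X R N M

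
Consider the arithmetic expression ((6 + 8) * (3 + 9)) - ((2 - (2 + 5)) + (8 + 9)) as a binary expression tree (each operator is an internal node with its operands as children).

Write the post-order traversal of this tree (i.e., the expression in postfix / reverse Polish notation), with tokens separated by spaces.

6 8 + 3 9 + * 2 2 5 + - 8 9 + + -

Post-order on an expression tree gives postfix notation: for each operator, emit left operand, right operand, then the operator.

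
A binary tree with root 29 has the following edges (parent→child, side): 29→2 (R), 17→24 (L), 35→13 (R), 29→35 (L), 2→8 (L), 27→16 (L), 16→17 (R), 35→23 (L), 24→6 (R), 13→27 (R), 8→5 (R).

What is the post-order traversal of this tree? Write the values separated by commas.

23, 6, 24, 17, 16, 27, 13, 35, 5, 8, 2, 29

Post-order visits the left subtree, then the right subtree, then the node.
At 29: go left to 35.
  At 35: go left to 23.
    23 is a leaf — visit 23.
  At 35: go right to 13.
    At 13: no left child.
    At 13: go right to 27.
      At 27: go left to 16.
        At 16: no left child.
        At 16: go right to 17.
          At 17: go left to 24.
            At 24: no left child.
            At 24: go right to 6.
              6 is a leaf — visit 6.
            Visit 24.
          At 17: no right child.
          Visit 17.
        Visit 16.
      At 27: no right child.
      Visit 27.
    Visit 13.
  Visit 35.
At 29: go right to 2.
  At 2: go left to 8.
    At 8: no left child.
    At 8: go right to 5.
      5 is a leaf — visit 5.
    Visit 8.
  At 2: no right child.
  Visit 2.
Visit 29.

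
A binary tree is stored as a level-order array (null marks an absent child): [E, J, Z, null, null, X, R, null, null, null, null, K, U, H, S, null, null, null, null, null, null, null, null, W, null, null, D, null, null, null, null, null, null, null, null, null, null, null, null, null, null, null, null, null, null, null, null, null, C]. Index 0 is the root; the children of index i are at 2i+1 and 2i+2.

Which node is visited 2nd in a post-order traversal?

C

Post-order visits the left subtree, then the right subtree, then the node.
At E: go left to J.
  J is a leaf — visit J.
At E: go right to Z.
  At Z: go left to X.
    At X: go left to K.
      At K: go left to W.
        At W: no left child.
        At W: go right to C.
          C is a leaf — visit C.
        Visit W.
      At K: no right child.
      Visit K.
    At X: go right to U.
      At U: no left child.
      At U: go right to D.
        D is a leaf — visit D.
      Visit U.
    Visit X.
  At Z: go right to R.
    At R: go left to H.
      H is a leaf — visit H.
    At R: go right to S.
      S is a leaf — visit S.
    Visit R.
  Visit Z.
Visit E.
Full post-order sequence: J, C, W, K, D, U, X, H, S, R, Z, E.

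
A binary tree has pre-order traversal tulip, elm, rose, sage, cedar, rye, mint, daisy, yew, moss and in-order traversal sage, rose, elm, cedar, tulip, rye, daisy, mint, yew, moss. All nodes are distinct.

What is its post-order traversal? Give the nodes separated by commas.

sage, rose, cedar, elm, daisy, moss, yew, mint, rye, tulip

The first element of pre-order is the root; it splits in-order into left and right subtrees.
Root tulip: left subtree has 4 nodes {sage, rose, elm, cedar}, right has 5 {rye, daisy, mint, yew, moss}.
  Root elm: left subtree has 2 nodes {sage, rose}, right has 1 {cedar}.
    Root rose: left subtree has 1 node {sage}, right has 0 { }.
  Root rye: left subtree has 0 nodes { }, right has 4 {daisy, mint, yew, moss}.
    Root mint: left subtree has 1 node {daisy}, right has 2 {yew, moss}.
      Root yew: left subtree has 0 nodes { }, right has 1 {moss}.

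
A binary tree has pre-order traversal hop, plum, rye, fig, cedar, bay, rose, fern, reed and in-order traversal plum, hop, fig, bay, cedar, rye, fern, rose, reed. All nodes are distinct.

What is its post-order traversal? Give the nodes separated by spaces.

plum bay cedar fig fern reed rose rye hop

The first element of pre-order is the root; it splits in-order into left and right subtrees.
Root hop: left subtree has 1 node {plum}, right has 7 {fig, bay, cedar, rye, fern, rose, reed}.
  Root rye: left subtree has 3 nodes {fig, bay, cedar}, right has 3 {fern, rose, reed}.
    Root fig: left subtree has 0 nodes { }, right has 2 {bay, cedar}.
      Root cedar: left subtree has 1 node {bay}, right has 0 { }.
    Root rose: left subtree has 1 node {fern}, right has 1 {reed}.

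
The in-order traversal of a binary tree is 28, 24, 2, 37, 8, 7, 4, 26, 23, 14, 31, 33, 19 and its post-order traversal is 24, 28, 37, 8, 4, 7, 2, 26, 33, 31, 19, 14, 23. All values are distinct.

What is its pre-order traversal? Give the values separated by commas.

23, 26, 2, 28, 24, 7, 8, 37, 4, 14, 19, 31, 33

The last element of post-order is the root; it splits in-order into left and right subtrees.
Root 23: left subtree has 8 nodes {28, 24, 2, 37, 8, 7, 4, 26}, right has 4 {14, 31, 33, 19}.
  Root 26: left subtree has 7 nodes {28, 24, 2, 37, 8, 7, 4}, right has 0 { }.
    Root 2: left subtree has 2 nodes {28, 24}, right has 4 {37, 8, 7, 4}.
      Root 28: left subtree has 0 nodes { }, right has 1 {24}.
      Root 7: left subtree has 2 nodes {37, 8}, right has 1 {4}.
        Root 8: left subtree has 1 node {37}, right has 0 { }.
  Root 14: left subtree has 0 nodes { }, right has 3 {31, 33, 19}.
    Root 19: left subtree has 2 nodes {31, 33}, right has 0 { }.
      Root 31: left subtree has 0 nodes { }, right has 1 {33}.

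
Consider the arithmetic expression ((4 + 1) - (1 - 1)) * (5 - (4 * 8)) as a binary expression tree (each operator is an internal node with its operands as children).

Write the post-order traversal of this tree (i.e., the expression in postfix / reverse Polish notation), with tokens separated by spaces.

4 1 + 1 1 - - 5 4 8 * - *

Post-order on an expression tree gives postfix notation: for each operator, emit left operand, right operand, then the operator.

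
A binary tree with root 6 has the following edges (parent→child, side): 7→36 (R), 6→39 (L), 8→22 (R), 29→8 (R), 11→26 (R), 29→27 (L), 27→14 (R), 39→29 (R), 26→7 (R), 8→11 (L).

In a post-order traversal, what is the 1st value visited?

14

Post-order visits the left subtree, then the right subtree, then the node.
At 6: go left to 39.
  At 39: no left child.
  At 39: go right to 29.
    At 29: go left to 27.
      At 27: no left child.
      At 27: go right to 14.
        14 is a leaf — visit 14.
      Visit 27.
    At 29: go right to 8.
      At 8: go left to 11.
        At 11: no left child.
        At 11: go right to 26.
          At 26: no left child.
          At 26: go right to 7.
            At 7: no left child.
            At 7: go right to 36.
              36 is a leaf — visit 36.
            Visit 7.
          Visit 26.
        Visit 11.
      At 8: go right to 22.
        22 is a leaf — visit 22.
      Visit 8.
    Visit 29.
  Visit 39.
At 6: no right child.
Visit 6.
Full post-order sequence: 14, 27, 36, 7, 26, 11, 22, 8, 29, 39, 6.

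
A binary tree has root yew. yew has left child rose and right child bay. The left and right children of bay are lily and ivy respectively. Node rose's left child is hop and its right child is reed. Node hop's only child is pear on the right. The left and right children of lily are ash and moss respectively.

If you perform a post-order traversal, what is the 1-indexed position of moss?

6

Post-order visits the left subtree, then the right subtree, then the node.
At yew: go left to rose.
  At rose: go left to hop.
    At hop: no left child.
    At hop: go right to pear.
      pear is a leaf — visit pear.
    Visit hop.
  At rose: go right to reed.
    reed is a leaf — visit reed.
  Visit rose.
At yew: go right to bay.
  At bay: go left to lily.
    At lily: go left to ash.
      ash is a leaf — visit ash.
    At lily: go right to moss.
      moss is a leaf — visit moss.
    Visit lily.
  At bay: go right to ivy.
    ivy is a leaf — visit ivy.
  Visit bay.
Visit yew.
Full post-order sequence: pear, hop, reed, rose, ash, moss, lily, ivy, bay, yew.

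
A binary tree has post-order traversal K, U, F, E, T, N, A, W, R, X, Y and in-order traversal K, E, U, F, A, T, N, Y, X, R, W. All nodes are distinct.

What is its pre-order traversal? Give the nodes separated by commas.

The last element of post-order is the root; it splits in-order into left and right subtrees.
Root Y: left subtree has 7 nodes {K, E, U, F, A, T, N}, right has 3 {X, R, W}.
  Root A: left subtree has 4 nodes {K, E, U, F}, right has 2 {T, N}.
    Root E: left subtree has 1 node {K}, right has 2 {U, F}.
      Root F: left subtree has 1 node {U}, right has 0 { }.
    Root N: left subtree has 1 node {T}, right has 0 { }.
  Root X: left subtree has 0 nodes { }, right has 2 {R, W}.
    Root R: left subtree has 0 nodes { }, right has 1 {W}.

Y, A, E, K, F, U, N, T, X, R, W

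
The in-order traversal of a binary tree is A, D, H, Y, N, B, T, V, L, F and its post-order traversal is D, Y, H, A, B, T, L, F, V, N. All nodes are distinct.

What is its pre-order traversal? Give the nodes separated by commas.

The last element of post-order is the root; it splits in-order into left and right subtrees.
Root N: left subtree has 4 nodes {A, D, H, Y}, right has 5 {B, T, V, L, F}.
  Root A: left subtree has 0 nodes { }, right has 3 {D, H, Y}.
    Root H: left subtree has 1 node {D}, right has 1 {Y}.
  Root V: left subtree has 2 nodes {B, T}, right has 2 {L, F}.
    Root T: left subtree has 1 node {B}, right has 0 { }.
    Root F: left subtree has 1 node {L}, right has 0 { }.

N, A, H, D, Y, V, T, B, F, L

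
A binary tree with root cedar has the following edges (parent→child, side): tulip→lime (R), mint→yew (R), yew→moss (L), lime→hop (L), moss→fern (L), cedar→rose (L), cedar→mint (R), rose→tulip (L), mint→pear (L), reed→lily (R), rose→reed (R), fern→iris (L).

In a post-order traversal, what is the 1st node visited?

hop

Post-order visits the left subtree, then the right subtree, then the node.
At cedar: go left to rose.
  At rose: go left to tulip.
    At tulip: no left child.
    At tulip: go right to lime.
      At lime: go left to hop.
        hop is a leaf — visit hop.
      At lime: no right child.
      Visit lime.
    Visit tulip.
  At rose: go right to reed.
    At reed: no left child.
    At reed: go right to lily.
      lily is a leaf — visit lily.
    Visit reed.
  Visit rose.
At cedar: go right to mint.
  At mint: go left to pear.
    pear is a leaf — visit pear.
  At mint: go right to yew.
    At yew: go left to moss.
      At moss: go left to fern.
        At fern: go left to iris.
          iris is a leaf — visit iris.
        At fern: no right child.
        Visit fern.
      At moss: no right child.
      Visit moss.
    At yew: no right child.
    Visit yew.
  Visit mint.
Visit cedar.
Full post-order sequence: hop, lime, tulip, lily, reed, rose, pear, iris, fern, moss, yew, mint, cedar.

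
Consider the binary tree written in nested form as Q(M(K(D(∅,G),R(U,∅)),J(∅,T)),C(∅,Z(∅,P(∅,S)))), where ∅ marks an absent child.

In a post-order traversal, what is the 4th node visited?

R

Post-order visits the left subtree, then the right subtree, then the node.
At Q: go left to M.
  At M: go left to K.
    At K: go left to D.
      At D: no left child.
      At D: go right to G.
        G is a leaf — visit G.
      Visit D.
    At K: go right to R.
      At R: go left to U.
        U is a leaf — visit U.
      At R: no right child.
      Visit R.
    Visit K.
  At M: go right to J.
    At J: no left child.
    At J: go right to T.
      T is a leaf — visit T.
    Visit J.
  Visit M.
At Q: go right to C.
  At C: no left child.
  At C: go right to Z.
    At Z: no left child.
    At Z: go right to P.
      At P: no left child.
      At P: go right to S.
        S is a leaf — visit S.
      Visit P.
    Visit Z.
  Visit C.
Visit Q.
Full post-order sequence: G, D, U, R, K, T, J, M, S, P, Z, C, Q.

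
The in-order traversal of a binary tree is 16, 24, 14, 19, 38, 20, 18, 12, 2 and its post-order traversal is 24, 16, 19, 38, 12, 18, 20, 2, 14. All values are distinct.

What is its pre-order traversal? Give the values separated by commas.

14, 16, 24, 2, 20, 38, 19, 18, 12

The last element of post-order is the root; it splits in-order into left and right subtrees.
Root 14: left subtree has 2 nodes {16, 24}, right has 6 {19, 38, 20, 18, 12, 2}.
  Root 16: left subtree has 0 nodes { }, right has 1 {24}.
  Root 2: left subtree has 5 nodes {19, 38, 20, 18, 12}, right has 0 { }.
    Root 20: left subtree has 2 nodes {19, 38}, right has 2 {18, 12}.
      Root 38: left subtree has 1 node {19}, right has 0 { }.
      Root 18: left subtree has 0 nodes { }, right has 1 {12}.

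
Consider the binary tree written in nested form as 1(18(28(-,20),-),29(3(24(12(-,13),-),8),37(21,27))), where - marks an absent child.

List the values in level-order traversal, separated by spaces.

Level-order visits nodes level by level from the root, left to right within each level.
Level 0: 1
Level 1: 18, 29
Level 2: 28, 3, 37
Level 3: 20, 24, 8, 21, 27
Level 4: 12
Level 5: 13

1 18 29 28 3 37 20 24 8 21 27 12 13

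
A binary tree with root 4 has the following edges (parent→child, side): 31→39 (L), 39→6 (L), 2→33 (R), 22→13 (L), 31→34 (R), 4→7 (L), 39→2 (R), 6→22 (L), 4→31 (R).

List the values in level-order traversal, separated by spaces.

4 7 31 39 34 6 2 22 33 13

Level-order visits nodes level by level from the root, left to right within each level.
Level 0: 4
Level 1: 7, 31
Level 2: 39, 34
Level 3: 6, 2
Level 4: 22, 33
Level 5: 13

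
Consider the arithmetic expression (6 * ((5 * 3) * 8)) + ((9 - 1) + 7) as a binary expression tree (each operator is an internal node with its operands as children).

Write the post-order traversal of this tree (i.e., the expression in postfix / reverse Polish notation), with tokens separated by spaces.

6 5 3 * 8 * * 9 1 - 7 + +

Post-order on an expression tree gives postfix notation: for each operator, emit left operand, right operand, then the operator.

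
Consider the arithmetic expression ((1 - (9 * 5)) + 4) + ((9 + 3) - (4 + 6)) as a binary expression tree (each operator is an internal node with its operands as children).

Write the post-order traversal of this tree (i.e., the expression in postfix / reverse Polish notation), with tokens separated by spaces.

1 9 5 * - 4 + 9 3 + 4 6 + - +

Post-order on an expression tree gives postfix notation: for each operator, emit left operand, right operand, then the operator.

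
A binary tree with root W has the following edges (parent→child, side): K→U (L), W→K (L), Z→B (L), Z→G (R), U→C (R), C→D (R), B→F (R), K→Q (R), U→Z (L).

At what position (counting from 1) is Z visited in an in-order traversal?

3

In-order visits the left subtree, then the node, then the right subtree.
At W: go left to K.
  At K: go left to U.
    At U: go left to Z.
      At Z: go left to B.
        At B: no left child.
        Visit B.
        At B: go right to F.
          F is a leaf — visit F.
      Visit Z.
      At Z: go right to G.
        G is a leaf — visit G.
    Visit U.
    At U: go right to C.
      At C: no left child.
      Visit C.
      At C: go right to D.
        D is a leaf — visit D.
  Visit K.
  At K: go right to Q.
    Q is a leaf — visit Q.
Visit W.
At W: no right child.
Full in-order sequence: B, F, Z, G, U, C, D, K, Q, W.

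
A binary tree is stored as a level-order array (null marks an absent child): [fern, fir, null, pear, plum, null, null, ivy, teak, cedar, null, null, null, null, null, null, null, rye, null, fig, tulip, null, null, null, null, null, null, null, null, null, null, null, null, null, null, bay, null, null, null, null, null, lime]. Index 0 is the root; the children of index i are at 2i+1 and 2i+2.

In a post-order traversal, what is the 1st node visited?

ivy

Post-order visits the left subtree, then the right subtree, then the node.
At fern: go left to fir.
  At fir: go left to pear.
    At pear: go left to ivy.
      ivy is a leaf — visit ivy.
    At pear: go right to teak.
      At teak: go left to rye.
        At rye: go left to bay.
          bay is a leaf — visit bay.
        At rye: no right child.
        Visit rye.
      At teak: no right child.
      Visit teak.
    Visit pear.
  At fir: go right to plum.
    At plum: go left to cedar.
      At cedar: go left to fig.
        fig is a leaf — visit fig.
      At cedar: go right to tulip.
        At tulip: go left to lime.
          lime is a leaf — visit lime.
        At tulip: no right child.
        Visit tulip.
      Visit cedar.
    At plum: no right child.
    Visit plum.
  Visit fir.
At fern: no right child.
Visit fern.
Full post-order sequence: ivy, bay, rye, teak, pear, fig, lime, tulip, cedar, plum, fir, fern.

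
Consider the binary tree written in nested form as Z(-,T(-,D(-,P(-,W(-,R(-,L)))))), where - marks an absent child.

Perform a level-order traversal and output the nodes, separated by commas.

Z, T, D, P, W, R, L

Level-order visits nodes level by level from the root, left to right within each level.
Level 0: Z
Level 1: T
Level 2: D
Level 3: P
Level 4: W
Level 5: R
Level 6: L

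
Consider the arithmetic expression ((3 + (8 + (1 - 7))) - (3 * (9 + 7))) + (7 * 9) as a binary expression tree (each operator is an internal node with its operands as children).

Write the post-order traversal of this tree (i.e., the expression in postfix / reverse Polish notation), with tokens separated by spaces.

Post-order on an expression tree gives postfix notation: for each operator, emit left operand, right operand, then the operator.

3 8 1 7 - + + 3 9 7 + * - 7 9 * +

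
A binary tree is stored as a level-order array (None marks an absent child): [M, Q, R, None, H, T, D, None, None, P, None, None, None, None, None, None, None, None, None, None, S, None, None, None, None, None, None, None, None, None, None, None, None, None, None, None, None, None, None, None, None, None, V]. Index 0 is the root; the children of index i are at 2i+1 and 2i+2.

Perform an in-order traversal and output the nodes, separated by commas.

Q, P, S, V, H, M, T, R, D

In-order visits the left subtree, then the node, then the right subtree.
At M: go left to Q.
  At Q: no left child.
  Visit Q.
  At Q: go right to H.
    At H: go left to P.
      At P: no left child.
      Visit P.
      At P: go right to S.
        At S: no left child.
        Visit S.
        At S: go right to V.
          V is a leaf — visit V.
    Visit H.
    At H: no right child.
Visit M.
At M: go right to R.
  At R: go left to T.
    T is a leaf — visit T.
  Visit R.
  At R: go right to D.
    D is a leaf — visit D.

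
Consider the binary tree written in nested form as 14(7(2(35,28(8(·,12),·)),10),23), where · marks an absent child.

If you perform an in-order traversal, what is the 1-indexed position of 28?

5

In-order visits the left subtree, then the node, then the right subtree.
At 14: go left to 7.
  At 7: go left to 2.
    At 2: go left to 35.
      35 is a leaf — visit 35.
    Visit 2.
    At 2: go right to 28.
      At 28: go left to 8.
        At 8: no left child.
        Visit 8.
        At 8: go right to 12.
          12 is a leaf — visit 12.
      Visit 28.
      At 28: no right child.
  Visit 7.
  At 7: go right to 10.
    10 is a leaf — visit 10.
Visit 14.
At 14: go right to 23.
  23 is a leaf — visit 23.
Full in-order sequence: 35, 2, 8, 12, 28, 7, 10, 14, 23.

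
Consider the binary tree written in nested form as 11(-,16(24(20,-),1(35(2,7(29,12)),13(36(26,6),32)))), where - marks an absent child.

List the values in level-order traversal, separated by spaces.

11 16 24 1 20 35 13 2 7 36 32 29 12 26 6

Level-order visits nodes level by level from the root, left to right within each level.
Level 0: 11
Level 1: 16
Level 2: 24, 1
Level 3: 20, 35, 13
Level 4: 2, 7, 36, 32
Level 5: 29, 12, 26, 6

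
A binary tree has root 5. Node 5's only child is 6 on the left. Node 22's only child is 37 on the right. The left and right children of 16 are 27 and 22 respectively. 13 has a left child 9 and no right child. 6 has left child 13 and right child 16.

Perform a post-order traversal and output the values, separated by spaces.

Post-order visits the left subtree, then the right subtree, then the node.
At 5: go left to 6.
  At 6: go left to 13.
    At 13: go left to 9.
      9 is a leaf — visit 9.
    At 13: no right child.
    Visit 13.
  At 6: go right to 16.
    At 16: go left to 27.
      27 is a leaf — visit 27.
    At 16: go right to 22.
      At 22: no left child.
      At 22: go right to 37.
        37 is a leaf — visit 37.
      Visit 22.
    Visit 16.
  Visit 6.
At 5: no right child.
Visit 5.

9 13 27 37 22 16 6 5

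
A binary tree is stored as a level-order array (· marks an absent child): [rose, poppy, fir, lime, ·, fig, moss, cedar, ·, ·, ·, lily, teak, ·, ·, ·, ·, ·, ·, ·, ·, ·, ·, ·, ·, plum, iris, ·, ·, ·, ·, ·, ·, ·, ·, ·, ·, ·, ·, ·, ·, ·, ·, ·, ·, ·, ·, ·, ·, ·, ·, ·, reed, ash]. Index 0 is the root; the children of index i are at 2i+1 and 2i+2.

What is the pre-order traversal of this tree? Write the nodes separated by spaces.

rose poppy lime cedar fir fig lily teak plum reed iris ash moss

Pre-order visits the node, then its left subtree, then its right subtree.
Visit rose.
At rose: go left to poppy.
  Visit poppy.
  At poppy: go left to lime.
    Visit lime.
    At lime: go left to cedar.
      cedar is a leaf — visit cedar.
    At lime: no right child.
  At poppy: no right child.
At rose: go right to fir.
  Visit fir.
  At fir: go left to fig.
    Visit fig.
    At fig: go left to lily.
      lily is a leaf — visit lily.
    At fig: go right to teak.
      Visit teak.
      At teak: go left to plum.
        Visit plum.
        At plum: no left child.
        At plum: go right to reed.
          reed is a leaf — visit reed.
      At teak: go right to iris.
        Visit iris.
        At iris: go left to ash.
          ash is a leaf — visit ash.
        At iris: no right child.
  At fir: go right to moss.
    moss is a leaf — visit moss.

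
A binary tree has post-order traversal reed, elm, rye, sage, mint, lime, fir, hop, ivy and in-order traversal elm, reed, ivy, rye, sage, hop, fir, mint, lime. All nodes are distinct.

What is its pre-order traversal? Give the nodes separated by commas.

ivy, elm, reed, hop, sage, rye, fir, lime, mint

The last element of post-order is the root; it splits in-order into left and right subtrees.
Root ivy: left subtree has 2 nodes {elm, reed}, right has 6 {rye, sage, hop, fir, mint, lime}.
  Root elm: left subtree has 0 nodes { }, right has 1 {reed}.
  Root hop: left subtree has 2 nodes {rye, sage}, right has 3 {fir, mint, lime}.
    Root sage: left subtree has 1 node {rye}, right has 0 { }.
    Root fir: left subtree has 0 nodes { }, right has 2 {mint, lime}.
      Root lime: left subtree has 1 node {mint}, right has 0 { }.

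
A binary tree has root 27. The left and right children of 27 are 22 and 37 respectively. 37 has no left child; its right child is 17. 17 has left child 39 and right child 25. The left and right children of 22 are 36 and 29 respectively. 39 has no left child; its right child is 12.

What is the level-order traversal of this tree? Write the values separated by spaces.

27 22 37 36 29 17 39 25 12

Level-order visits nodes level by level from the root, left to right within each level.
Level 0: 27
Level 1: 22, 37
Level 2: 36, 29, 17
Level 3: 39, 25
Level 4: 12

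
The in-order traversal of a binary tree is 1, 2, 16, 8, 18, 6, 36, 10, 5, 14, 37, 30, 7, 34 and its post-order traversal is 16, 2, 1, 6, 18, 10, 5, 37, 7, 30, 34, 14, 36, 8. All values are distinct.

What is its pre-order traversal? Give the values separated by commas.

The last element of post-order is the root; it splits in-order into left and right subtrees.
Root 8: left subtree has 3 nodes {1, 2, 16}, right has 10 {18, 6, 36, 10, 5, 14, 37, 30, 7, 34}.
  Root 1: left subtree has 0 nodes { }, right has 2 {2, 16}.
    Root 2: left subtree has 0 nodes { }, right has 1 {16}.
  Root 36: left subtree has 2 nodes {18, 6}, right has 7 {10, 5, 14, 37, 30, 7, 34}.
    Root 18: left subtree has 0 nodes { }, right has 1 {6}.
    Root 14: left subtree has 2 nodes {10, 5}, right has 4 {37, 30, 7, 34}.
      Root 5: left subtree has 1 node {10}, right has 0 { }.
      Root 34: left subtree has 3 nodes {37, 30, 7}, right has 0 { }.
        Root 30: left subtree has 1 node {37}, right has 1 {7}.

8, 1, 2, 16, 36, 18, 6, 14, 5, 10, 34, 30, 37, 7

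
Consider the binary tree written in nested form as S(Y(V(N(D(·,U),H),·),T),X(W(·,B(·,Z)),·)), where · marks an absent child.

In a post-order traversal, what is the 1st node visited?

Post-order visits the left subtree, then the right subtree, then the node.
At S: go left to Y.
  At Y: go left to V.
    At V: go left to N.
      At N: go left to D.
        At D: no left child.
        At D: go right to U.
          U is a leaf — visit U.
        Visit D.
      At N: go right to H.
        H is a leaf — visit H.
      Visit N.
    At V: no right child.
    Visit V.
  At Y: go right to T.
    T is a leaf — visit T.
  Visit Y.
At S: go right to X.
  At X: go left to W.
    At W: no left child.
    At W: go right to B.
      At B: no left child.
      At B: go right to Z.
        Z is a leaf — visit Z.
      Visit B.
    Visit W.
  At X: no right child.
  Visit X.
Visit S.
Full post-order sequence: U, D, H, N, V, T, Y, Z, B, W, X, S.

U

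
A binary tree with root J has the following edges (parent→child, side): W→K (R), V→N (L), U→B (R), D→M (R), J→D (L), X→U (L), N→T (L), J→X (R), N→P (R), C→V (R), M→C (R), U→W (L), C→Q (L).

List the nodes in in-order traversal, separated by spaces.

D M Q C T N P V J W K U B X

In-order visits the left subtree, then the node, then the right subtree.
At J: go left to D.
  At D: no left child.
  Visit D.
  At D: go right to M.
    At M: no left child.
    Visit M.
    At M: go right to C.
      At C: go left to Q.
        Q is a leaf — visit Q.
      Visit C.
      At C: go right to V.
        At V: go left to N.
          At N: go left to T.
            T is a leaf — visit T.
          Visit N.
          At N: go right to P.
            P is a leaf — visit P.
        Visit V.
        At V: no right child.
Visit J.
At J: go right to X.
  At X: go left to U.
    At U: go left to W.
      At W: no left child.
      Visit W.
      At W: go right to K.
        K is a leaf — visit K.
    Visit U.
    At U: go right to B.
      B is a leaf — visit B.
  Visit X.
  At X: no right child.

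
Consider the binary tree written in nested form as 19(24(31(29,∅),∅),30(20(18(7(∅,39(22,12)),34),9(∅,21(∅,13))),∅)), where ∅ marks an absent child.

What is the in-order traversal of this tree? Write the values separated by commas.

29, 31, 24, 19, 7, 22, 39, 12, 18, 34, 20, 9, 21, 13, 30

In-order visits the left subtree, then the node, then the right subtree.
At 19: go left to 24.
  At 24: go left to 31.
    At 31: go left to 29.
      29 is a leaf — visit 29.
    Visit 31.
    At 31: no right child.
  Visit 24.
  At 24: no right child.
Visit 19.
At 19: go right to 30.
  At 30: go left to 20.
    At 20: go left to 18.
      At 18: go left to 7.
        At 7: no left child.
        Visit 7.
        At 7: go right to 39.
          At 39: go left to 22.
            22 is a leaf — visit 22.
          Visit 39.
          At 39: go right to 12.
            12 is a leaf — visit 12.
      Visit 18.
      At 18: go right to 34.
        34 is a leaf — visit 34.
    Visit 20.
    At 20: go right to 9.
      At 9: no left child.
      Visit 9.
      At 9: go right to 21.
        At 21: no left child.
        Visit 21.
        At 21: go right to 13.
          13 is a leaf — visit 13.
  Visit 30.
  At 30: no right child.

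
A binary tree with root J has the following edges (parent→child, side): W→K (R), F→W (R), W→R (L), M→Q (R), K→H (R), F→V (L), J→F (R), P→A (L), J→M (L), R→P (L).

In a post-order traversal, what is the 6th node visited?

R

Post-order visits the left subtree, then the right subtree, then the node.
At J: go left to M.
  At M: no left child.
  At M: go right to Q.
    Q is a leaf — visit Q.
  Visit M.
At J: go right to F.
  At F: go left to V.
    V is a leaf — visit V.
  At F: go right to W.
    At W: go left to R.
      At R: go left to P.
        At P: go left to A.
          A is a leaf — visit A.
        At P: no right child.
        Visit P.
      At R: no right child.
      Visit R.
    At W: go right to K.
      At K: no left child.
      At K: go right to H.
        H is a leaf — visit H.
      Visit K.
    Visit W.
  Visit F.
Visit J.
Full post-order sequence: Q, M, V, A, P, R, H, K, W, F, J.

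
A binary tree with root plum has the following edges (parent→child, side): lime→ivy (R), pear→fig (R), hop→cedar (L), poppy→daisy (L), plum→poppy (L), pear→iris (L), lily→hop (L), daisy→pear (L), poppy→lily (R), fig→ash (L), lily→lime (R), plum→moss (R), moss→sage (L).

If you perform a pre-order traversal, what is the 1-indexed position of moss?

Pre-order visits the node, then its left subtree, then its right subtree.
Visit plum.
At plum: go left to poppy.
  Visit poppy.
  At poppy: go left to daisy.
    Visit daisy.
    At daisy: go left to pear.
      Visit pear.
      At pear: go left to iris.
        iris is a leaf — visit iris.
      At pear: go right to fig.
        Visit fig.
        At fig: go left to ash.
          ash is a leaf — visit ash.
        At fig: no right child.
    At daisy: no right child.
  At poppy: go right to lily.
    Visit lily.
    At lily: go left to hop.
      Visit hop.
      At hop: go left to cedar.
        cedar is a leaf — visit cedar.
      At hop: no right child.
    At lily: go right to lime.
      Visit lime.
      At lime: no left child.
      At lime: go right to ivy.
        ivy is a leaf — visit ivy.
At plum: go right to moss.
  Visit moss.
  At moss: go left to sage.
    sage is a leaf — visit sage.
  At moss: no right child.
Full pre-order sequence: plum, poppy, daisy, pear, iris, fig, ash, lily, hop, cedar, lime, ivy, moss, sage.

13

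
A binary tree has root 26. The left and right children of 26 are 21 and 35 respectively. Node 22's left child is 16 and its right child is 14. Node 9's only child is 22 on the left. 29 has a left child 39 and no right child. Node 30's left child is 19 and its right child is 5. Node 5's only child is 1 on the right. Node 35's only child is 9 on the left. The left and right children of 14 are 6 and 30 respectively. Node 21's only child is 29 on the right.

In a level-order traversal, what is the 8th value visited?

Level-order visits nodes level by level from the root, left to right within each level.
Level 0: 26
Level 1: 21, 35
Level 2: 29, 9
Level 3: 39, 22
Level 4: 16, 14
Level 5: 6, 30
Level 6: 19, 5
Level 7: 1
Full level-order sequence: 26, 21, 35, 29, 9, 39, 22, 16, 14, 6, 30, 19, 5, 1.

16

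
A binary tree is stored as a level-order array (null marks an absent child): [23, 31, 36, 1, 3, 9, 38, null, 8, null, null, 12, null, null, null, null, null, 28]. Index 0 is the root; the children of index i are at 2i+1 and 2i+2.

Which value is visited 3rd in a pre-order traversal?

1

Pre-order visits the node, then its left subtree, then its right subtree.
Visit 23.
At 23: go left to 31.
  Visit 31.
  At 31: go left to 1.
    Visit 1.
    At 1: no left child.
    At 1: go right to 8.
      Visit 8.
      At 8: go left to 28.
        28 is a leaf — visit 28.
      At 8: no right child.
  At 31: go right to 3.
    3 is a leaf — visit 3.
At 23: go right to 36.
  Visit 36.
  At 36: go left to 9.
    Visit 9.
    At 9: go left to 12.
      12 is a leaf — visit 12.
    At 9: no right child.
  At 36: go right to 38.
    38 is a leaf — visit 38.
Full pre-order sequence: 23, 31, 1, 8, 28, 3, 36, 9, 12, 38.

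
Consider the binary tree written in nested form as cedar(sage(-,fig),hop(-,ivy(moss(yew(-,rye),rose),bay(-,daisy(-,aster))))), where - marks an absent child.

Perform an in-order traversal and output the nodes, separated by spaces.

In-order visits the left subtree, then the node, then the right subtree.
At cedar: go left to sage.
  At sage: no left child.
  Visit sage.
  At sage: go right to fig.
    fig is a leaf — visit fig.
Visit cedar.
At cedar: go right to hop.
  At hop: no left child.
  Visit hop.
  At hop: go right to ivy.
    At ivy: go left to moss.
      At moss: go left to yew.
        At yew: no left child.
        Visit yew.
        At yew: go right to rye.
          rye is a leaf — visit rye.
      Visit moss.
      At moss: go right to rose.
        rose is a leaf — visit rose.
    Visit ivy.
    At ivy: go right to bay.
      At bay: no left child.
      Visit bay.
      At bay: go right to daisy.
        At daisy: no left child.
        Visit daisy.
        At daisy: go right to aster.
          aster is a leaf — visit aster.

sage fig cedar hop yew rye moss rose ivy bay daisy aster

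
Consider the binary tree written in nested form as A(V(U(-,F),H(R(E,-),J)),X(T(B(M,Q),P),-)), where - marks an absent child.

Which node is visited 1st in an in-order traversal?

U

In-order visits the left subtree, then the node, then the right subtree.
At A: go left to V.
  At V: go left to U.
    At U: no left child.
    Visit U.
    At U: go right to F.
      F is a leaf — visit F.
  Visit V.
  At V: go right to H.
    At H: go left to R.
      At R: go left to E.
        E is a leaf — visit E.
      Visit R.
      At R: no right child.
    Visit H.
    At H: go right to J.
      J is a leaf — visit J.
Visit A.
At A: go right to X.
  At X: go left to T.
    At T: go left to B.
      At B: go left to M.
        M is a leaf — visit M.
      Visit B.
      At B: go right to Q.
        Q is a leaf — visit Q.
    Visit T.
    At T: go right to P.
      P is a leaf — visit P.
  Visit X.
  At X: no right child.
Full in-order sequence: U, F, V, E, R, H, J, A, M, B, Q, T, P, X.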